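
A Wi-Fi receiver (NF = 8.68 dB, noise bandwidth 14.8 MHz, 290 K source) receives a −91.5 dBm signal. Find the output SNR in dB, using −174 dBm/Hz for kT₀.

2.1 dB

Noise floor: N = −174 + 10 log₁₀(B) + NF
10 log₁₀(1.48×10⁷) = 71.7 dB
N = −174 + 71.7 + 8.68 = −93.62 dBm
SNR = P_sig − N = −91.5 − (−93.62) = 2.12 dB → 2.1 dB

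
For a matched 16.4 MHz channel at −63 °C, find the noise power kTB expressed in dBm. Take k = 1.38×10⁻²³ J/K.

T = −63 °C + 273.15 = 210.15 K
P_n = kTB = 1.38×10⁻²³ × 210.15 × 1.64×10⁷ = 4.76×10⁻¹⁴ W
In dBm: 10 log₁₀(4.76×10⁻¹⁴ / 10⁻³) = −103.2 dBm

−103.2 dBm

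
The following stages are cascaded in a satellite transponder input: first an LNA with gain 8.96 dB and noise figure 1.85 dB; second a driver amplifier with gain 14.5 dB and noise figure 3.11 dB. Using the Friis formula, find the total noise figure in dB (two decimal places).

Convert to linear (a loss of L dB is a gain of −L dB): F_i = 10^(NF_i/10), G_i = 10^(G_i,dB/10)
  Stage 1: F_1 = 10^(1.85/10) = 1.531, G_1 = 10^(8.96/10) = 7.870
  Stage 2: F_2 = 10^(3.11/10) = 2.046, G_2 = 10^(14.5/10) = 28.18
Friis cascade:
  F = 1.531 + (2.046 − 1)/7.870 = 1.664
NF = 10 log₁₀(1.664) = 2.21 dB

2.21 dB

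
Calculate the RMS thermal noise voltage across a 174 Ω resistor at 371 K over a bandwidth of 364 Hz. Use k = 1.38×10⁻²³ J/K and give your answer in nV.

V_n = √(4kTRB)
4kTRB = 4 × 1.38×10⁻²³ × 371 × 1.74×10² × 3.64×10² = 1.30×10⁻¹⁵ V²
V_n = √(1.30×10⁻¹⁵) = 3.60×10⁻⁸ V = 36.0 nV

36.0 nV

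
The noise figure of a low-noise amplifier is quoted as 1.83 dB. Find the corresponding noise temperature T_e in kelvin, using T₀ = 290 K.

152 K

F = 10^(1.83/10) = 1.52405
T_e = (F − 1)·T₀ = (1.52405 − 1) × 290 = 152 K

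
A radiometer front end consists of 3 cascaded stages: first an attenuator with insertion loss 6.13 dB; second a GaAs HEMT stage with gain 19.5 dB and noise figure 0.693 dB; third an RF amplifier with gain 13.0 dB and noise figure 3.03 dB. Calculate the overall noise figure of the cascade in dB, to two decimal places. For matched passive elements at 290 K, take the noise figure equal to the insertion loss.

Convert to linear (a loss of L dB is a gain of −L dB): F_i = 10^(NF_i/10), G_i = 10^(G_i,dB/10)
  Stage 1: F_1 = 10^(6.13/10) = 4.102, G_1 = 10^(−6.13/10) = 0.2438
  Stage 2: F_2 = 10^(0.693/10) = 1.173, G_2 = 10^(19.5/10) = 89.13
  Stage 3: F_3 = 10^(3.03/10) = 2.009, G_3 = 10^(13.0/10) = 19.95
Friis cascade:
  F = 4.102 + (1.173 − 1)/0.2438 + (2.009 − 1)/21.73 = 4.858
NF = 10 log₁₀(4.858) = 6.86 dB

6.86 dB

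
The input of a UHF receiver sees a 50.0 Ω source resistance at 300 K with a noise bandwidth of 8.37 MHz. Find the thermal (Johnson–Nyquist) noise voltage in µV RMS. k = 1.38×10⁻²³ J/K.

V_n = √(4kTRB)
4kTRB = 4 × 1.38×10⁻²³ × 300 × 5.00×10¹ × 8.37×10⁶ = 6.93×10⁻¹² V²
V_n = √(6.93×10⁻¹²) = 2.63×10⁻⁶ V = 2.63 µV

2.63 µV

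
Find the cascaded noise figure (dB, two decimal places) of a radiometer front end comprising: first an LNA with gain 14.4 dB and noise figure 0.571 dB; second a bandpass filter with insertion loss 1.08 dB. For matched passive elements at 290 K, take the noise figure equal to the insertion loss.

0.61 dB

Convert to linear (a loss of L dB is a gain of −L dB): F_i = 10^(NF_i/10), G_i = 10^(G_i,dB/10)
  Stage 1: F_1 = 10^(0.571/10) = 1.141, G_1 = 10^(14.4/10) = 27.54
  Stage 2: F_2 = 10^(1.08/10) = 1.282, G_2 = 10^(−1.08/10) = 0.7798
Friis cascade:
  F = 1.141 + (1.282 − 1)/27.54 = 1.151
NF = 10 log₁₀(1.151) = 0.61 dB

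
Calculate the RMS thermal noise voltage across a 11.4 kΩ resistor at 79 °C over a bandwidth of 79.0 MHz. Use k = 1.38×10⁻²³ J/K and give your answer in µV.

132 µV

T = 79 °C + 273.15 = 352.15 K
V_n = √(4kTRB)
4kTRB = 4 × 1.38×10⁻²³ × 352.15 × 1.14×10⁴ × 7.90×10⁷ = 1.75×10⁻⁸ V²
V_n = √(1.75×10⁻⁸) = 1.32×10⁻⁴ V = 132 µV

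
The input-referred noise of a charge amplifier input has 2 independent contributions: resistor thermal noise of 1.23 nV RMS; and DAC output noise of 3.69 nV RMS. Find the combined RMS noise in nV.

3.89 nV

Uncorrelated sources add in power (mean-square): V_tot = √(ΣV_i²)
V_tot = √[(1.23×10⁻⁹)² + (3.69×10⁻⁹)²] = 3.89×10⁻⁹ V = 3.89 nV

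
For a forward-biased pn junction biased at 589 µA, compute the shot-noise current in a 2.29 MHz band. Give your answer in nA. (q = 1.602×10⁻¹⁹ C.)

I_n = √(2qI·B)
2qI·B = 2 × 1.602×10⁻¹⁹ × 5.89×10⁻⁴ × 2.29×10⁶ = 4.32×10⁻¹⁶ A²
I_n = √(4.32×10⁻¹⁶) = 2.08×10⁻⁸ A = 20.8 nA

20.8 nA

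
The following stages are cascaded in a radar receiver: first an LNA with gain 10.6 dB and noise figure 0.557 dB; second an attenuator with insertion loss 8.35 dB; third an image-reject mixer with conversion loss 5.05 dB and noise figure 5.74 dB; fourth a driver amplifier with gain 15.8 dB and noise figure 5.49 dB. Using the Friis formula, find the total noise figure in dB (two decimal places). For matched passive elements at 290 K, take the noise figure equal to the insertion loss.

Convert to linear (a loss of L dB is a gain of −L dB): F_i = 10^(NF_i/10), G_i = 10^(G_i,dB/10)
  Stage 1: F_1 = 10^(0.557/10) = 1.137, G_1 = 10^(10.6/10) = 11.48
  Stage 2: F_2 = 10^(8.35/10) = 6.839, G_2 = 10^(−8.35/10) = 0.1462
  Stage 3: F_3 = 10^(5.74/10) = 3.750, G_3 = 10^(−5.05/10) = 0.3126
  Stage 4: F_4 = 10^(5.49/10) = 3.540, G_4 = 10^(15.8/10) = 38.02
Friis cascade:
  F = 1.137 + (6.839 − 1)/11.48 + (3.750 − 1)/1.679 + (3.540 − 1)/0.5248 = 8.123
NF = 10 log₁₀(8.123) = 9.10 dB

9.10 dB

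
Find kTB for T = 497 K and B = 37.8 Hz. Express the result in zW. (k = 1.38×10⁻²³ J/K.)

P_n = kTB = 1.38×10⁻²³ × 497 × 3.78×10¹ = 2.59×10⁻¹⁹ W = 259 zW

259 zW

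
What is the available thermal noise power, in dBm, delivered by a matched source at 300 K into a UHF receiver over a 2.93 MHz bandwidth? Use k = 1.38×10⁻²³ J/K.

P_n = kTB = 1.38×10⁻²³ × 300 × 2.93×10⁶ = 1.21×10⁻¹⁴ W
In dBm: 10 log₁₀(1.21×10⁻¹⁴ / 10⁻³) = −109.2 dBm

−109.2 dBm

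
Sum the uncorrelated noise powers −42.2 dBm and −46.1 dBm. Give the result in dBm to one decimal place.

Convert to linear, add, convert back:
P₁ = 6.03×10⁻⁸ W, P₂ = 2.45×10⁻⁸ W
P_tot = 8.48×10⁻⁸ W → 10 log₁₀(P_tot / 10⁻³) = −40.7 dBm

−40.7 dBm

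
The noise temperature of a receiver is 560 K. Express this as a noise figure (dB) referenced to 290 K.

F = 1 + T_e/T₀ = 1 + 560/290 = 2.93103
NF = 10 log₁₀(2.93103) = 4.67 dB

4.67 dB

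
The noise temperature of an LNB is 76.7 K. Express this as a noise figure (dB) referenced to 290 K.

1.02 dB

F = 1 + T_e/T₀ = 1 + 76.7/290 = 1.26448
NF = 10 log₁₀(1.26448) = 1.02 dB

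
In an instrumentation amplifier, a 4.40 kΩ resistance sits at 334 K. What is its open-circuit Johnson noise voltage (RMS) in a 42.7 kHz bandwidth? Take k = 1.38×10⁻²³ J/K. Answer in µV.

1.86 µV

V_n = √(4kTRB)
4kTRB = 4 × 1.38×10⁻²³ × 334 × 4.40×10³ × 4.27×10⁴ = 3.46×10⁻¹² V²
V_n = √(3.46×10⁻¹²) = 1.86×10⁻⁶ V = 1.86 µV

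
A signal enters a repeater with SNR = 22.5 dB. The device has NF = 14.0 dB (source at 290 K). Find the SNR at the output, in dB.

8.5 dB

By definition F = SNR_in/SNR_out, so in dB: SNR_out = SNR_in − NF
SNR_out = 22.5 − 14.0 = 8.5 dB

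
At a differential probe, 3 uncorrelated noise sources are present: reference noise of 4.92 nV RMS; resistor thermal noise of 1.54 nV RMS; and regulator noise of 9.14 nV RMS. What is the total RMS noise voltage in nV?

Uncorrelated sources add in power (mean-square): V_tot = √(ΣV_i²)
V_tot = √[(4.92×10⁻⁹)² + (1.54×10⁻⁹)² + (9.14×10⁻⁹)²] = 1.05×10⁻⁸ V = 10.5 nV

10.5 nV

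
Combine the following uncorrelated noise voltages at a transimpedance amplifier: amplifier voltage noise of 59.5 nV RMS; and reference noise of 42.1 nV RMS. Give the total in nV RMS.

72.9 nV

Uncorrelated sources add in power (mean-square): V_tot = √(ΣV_i²)
V_tot = √[(5.95×10⁻⁸)² + (4.21×10⁻⁸)²] = 7.29×10⁻⁸ V = 72.9 nV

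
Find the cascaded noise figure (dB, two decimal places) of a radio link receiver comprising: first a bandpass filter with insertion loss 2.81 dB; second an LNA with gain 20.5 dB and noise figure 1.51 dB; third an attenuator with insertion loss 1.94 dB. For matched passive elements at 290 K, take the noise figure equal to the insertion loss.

Convert to linear (a loss of L dB is a gain of −L dB): F_i = 10^(NF_i/10), G_i = 10^(G_i,dB/10)
  Stage 1: F_1 = 10^(2.81/10) = 1.910, G_1 = 10^(−2.81/10) = 0.5236
  Stage 2: F_2 = 10^(1.51/10) = 1.416, G_2 = 10^(20.5/10) = 112.2
  Stage 3: F_3 = 10^(1.94/10) = 1.563, G_3 = 10^(−1.94/10) = 0.6397
Friis cascade:
  F = 1.910 + (1.416 − 1)/0.5236 + (1.563 − 1)/58.75 = 2.714
NF = 10 log₁₀(2.714) = 4.34 dB

4.34 dB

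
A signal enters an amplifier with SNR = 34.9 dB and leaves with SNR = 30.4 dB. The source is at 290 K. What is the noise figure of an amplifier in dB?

NF (dB) = SNR_in(dB) − SNR_out(dB) when the source is at T₀
NF = 34.9 − 30.4 = 4.5 dB

4.5 dB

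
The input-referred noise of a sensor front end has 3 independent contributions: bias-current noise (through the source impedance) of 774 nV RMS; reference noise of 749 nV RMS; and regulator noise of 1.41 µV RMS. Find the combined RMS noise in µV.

Uncorrelated sources add in power (mean-square): V_tot = √(ΣV_i²)
V_tot = √[(7.74×10⁻⁷)² + (7.49×10⁻⁷)² + (1.41×10⁻⁶)²] = 1.77×10⁻⁶ V = 1.77 µV

1.77 µV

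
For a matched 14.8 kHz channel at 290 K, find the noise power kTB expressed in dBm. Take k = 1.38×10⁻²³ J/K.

−132.3 dBm

P_n = kTB = 1.38×10⁻²³ × 290 × 1.48×10⁴ = 5.92×10⁻¹⁷ W
In dBm: 10 log₁₀(5.92×10⁻¹⁷ / 10⁻³) = −132.3 dBm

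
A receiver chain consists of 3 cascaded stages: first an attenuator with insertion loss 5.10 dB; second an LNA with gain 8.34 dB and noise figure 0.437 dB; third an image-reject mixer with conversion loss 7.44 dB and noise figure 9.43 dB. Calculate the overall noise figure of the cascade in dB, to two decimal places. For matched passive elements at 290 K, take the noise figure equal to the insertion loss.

8.61 dB

Convert to linear (a loss of L dB is a gain of −L dB): F_i = 10^(NF_i/10), G_i = 10^(G_i,dB/10)
  Stage 1: F_1 = 10^(5.10/10) = 3.236, G_1 = 10^(−5.10/10) = 0.3090
  Stage 2: F_2 = 10^(0.437/10) = 1.106, G_2 = 10^(8.34/10) = 6.823
  Stage 3: F_3 = 10^(9.43/10) = 8.770, G_3 = 10^(−7.44/10) = 0.1803
Friis cascade:
  F = 3.236 + (1.106 − 1)/0.3090 + (8.770 − 1)/2.109 = 7.263
NF = 10 log₁₀(7.263) = 8.61 dB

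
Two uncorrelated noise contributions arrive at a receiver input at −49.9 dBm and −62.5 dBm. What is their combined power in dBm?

−49.7 dBm

Convert to linear, add, convert back:
P₁ = 1.02×10⁻⁸ W, P₂ = 5.62×10⁻¹⁰ W
P_tot = 1.08×10⁻⁸ W → 10 log₁₀(P_tot / 10⁻³) = −49.7 dBm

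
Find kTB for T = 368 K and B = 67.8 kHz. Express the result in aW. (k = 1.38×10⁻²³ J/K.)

344 aW

P_n = kTB = 1.38×10⁻²³ × 368 × 6.78×10⁴ = 3.44×10⁻¹⁶ W = 344 aW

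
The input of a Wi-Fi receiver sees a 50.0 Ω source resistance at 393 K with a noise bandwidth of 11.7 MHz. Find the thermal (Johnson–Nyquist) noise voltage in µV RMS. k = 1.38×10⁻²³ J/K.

V_n = √(4kTRB)
4kTRB = 4 × 1.38×10⁻²³ × 393 × 5.00×10¹ × 1.17×10⁷ = 1.27×10⁻¹¹ V²
V_n = √(1.27×10⁻¹¹) = 3.56×10⁻⁶ V = 3.56 µV

3.56 µV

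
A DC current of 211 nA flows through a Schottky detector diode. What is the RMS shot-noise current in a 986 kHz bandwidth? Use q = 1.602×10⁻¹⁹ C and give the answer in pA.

I_n = √(2qI·B)
2qI·B = 2 × 1.602×10⁻¹⁹ × 2.11×10⁻⁷ × 9.86×10⁵ = 6.67×10⁻²⁰ A²
I_n = √(6.67×10⁻²⁰) = 2.58×10⁻¹⁰ A = 258 pA

258 pA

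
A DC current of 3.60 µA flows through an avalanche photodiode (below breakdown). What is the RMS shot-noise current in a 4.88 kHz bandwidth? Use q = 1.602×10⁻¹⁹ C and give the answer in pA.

I_n = √(2qI·B)
2qI·B = 2 × 1.602×10⁻¹⁹ × 3.60×10⁻⁶ × 4.88×10³ = 5.63×10⁻²¹ A²
I_n = √(5.63×10⁻²¹) = 7.50×10⁻¹¹ A = 75.0 pA

75.0 pA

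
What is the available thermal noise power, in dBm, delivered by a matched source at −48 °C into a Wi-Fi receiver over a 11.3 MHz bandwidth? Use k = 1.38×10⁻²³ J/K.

−104.5 dBm

T = −48 °C + 273.15 = 225.15 K
P_n = kTB = 1.38×10⁻²³ × 225.15 × 1.13×10⁷ = 3.51×10⁻¹⁴ W
In dBm: 10 log₁₀(3.51×10⁻¹⁴ / 10⁻³) = −104.5 dBm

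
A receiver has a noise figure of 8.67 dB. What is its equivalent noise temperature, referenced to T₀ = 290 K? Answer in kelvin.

1845 K

F = 10^(8.67/10) = 7.36207
T_e = (F − 1)·T₀ = (7.36207 − 1) × 290 = 1845 K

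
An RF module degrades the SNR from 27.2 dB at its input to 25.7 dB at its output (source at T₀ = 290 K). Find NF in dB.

1.5 dB

NF (dB) = SNR_in(dB) − SNR_out(dB) when the source is at T₀
NF = 27.2 − 25.7 = 1.5 dB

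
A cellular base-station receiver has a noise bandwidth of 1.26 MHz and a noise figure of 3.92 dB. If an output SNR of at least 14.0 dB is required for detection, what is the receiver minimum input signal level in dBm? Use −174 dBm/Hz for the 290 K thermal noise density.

Sensitivity = −174 + 10 log₁₀(B) + NF + SNR_min
= −174 + 61 + 3.92 + 14.0
= −95.08 dBm → −95.1 dBm

−95.1 dBm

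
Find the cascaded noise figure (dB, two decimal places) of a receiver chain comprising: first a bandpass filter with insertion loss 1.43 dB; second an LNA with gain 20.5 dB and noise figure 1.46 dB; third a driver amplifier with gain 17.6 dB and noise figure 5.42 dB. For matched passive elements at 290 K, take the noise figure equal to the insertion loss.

Convert to linear (a loss of L dB is a gain of −L dB): F_i = 10^(NF_i/10), G_i = 10^(G_i,dB/10)
  Stage 1: F_1 = 10^(1.43/10) = 1.390, G_1 = 10^(−1.43/10) = 0.7194
  Stage 2: F_2 = 10^(1.46/10) = 1.400, G_2 = 10^(20.5/10) = 112.2
  Stage 3: F_3 = 10^(5.42/10) = 3.483, G_3 = 10^(17.6/10) = 57.54
Friis cascade:
  F = 1.390 + (1.400 − 1)/0.7194 + (3.483 − 1)/80.72 = 1.976
NF = 10 log₁₀(1.976) = 2.96 dB

2.96 dB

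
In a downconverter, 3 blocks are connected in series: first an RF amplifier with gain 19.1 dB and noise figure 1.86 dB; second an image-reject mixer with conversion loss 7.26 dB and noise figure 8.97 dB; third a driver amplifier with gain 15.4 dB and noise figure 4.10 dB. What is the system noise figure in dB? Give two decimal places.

Convert to linear (a loss of L dB is a gain of −L dB): F_i = 10^(NF_i/10), G_i = 10^(G_i,dB/10)
  Stage 1: F_1 = 10^(1.86/10) = 1.535, G_1 = 10^(19.1/10) = 81.28
  Stage 2: F_2 = 10^(8.97/10) = 7.889, G_2 = 10^(−7.26/10) = 0.1879
  Stage 3: F_3 = 10^(4.10/10) = 2.570, G_3 = 10^(15.4/10) = 34.67
Friis cascade:
  F = 1.535 + (7.889 − 1)/81.28 + (2.570 − 1)/15.28 = 1.722
NF = 10 log₁₀(1.722) = 2.36 dB

2.36 dB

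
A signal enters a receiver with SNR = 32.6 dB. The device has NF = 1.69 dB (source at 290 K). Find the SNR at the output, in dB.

By definition F = SNR_in/SNR_out, so in dB: SNR_out = SNR_in − NF
SNR_out = 32.6 − 1.69 = 30.91 dB

30.91 dB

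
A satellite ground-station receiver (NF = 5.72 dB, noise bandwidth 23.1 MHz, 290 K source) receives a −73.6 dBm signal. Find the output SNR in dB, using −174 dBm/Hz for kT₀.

Noise floor: N = −174 + 10 log₁₀(B) + NF
10 log₁₀(2.31×10⁷) = 73.64 dB
N = −174 + 73.64 + 5.72 = −94.64 dBm
SNR = P_sig − N = −73.6 − (−94.64) = 21.04 dB → 21.0 dB

21.0 dB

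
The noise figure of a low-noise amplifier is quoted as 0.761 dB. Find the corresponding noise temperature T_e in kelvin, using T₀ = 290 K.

F = 10^(0.761/10) = 1.19152
T_e = (F − 1)·T₀ = (1.19152 − 1) × 290 = 55.5 K

55.5 K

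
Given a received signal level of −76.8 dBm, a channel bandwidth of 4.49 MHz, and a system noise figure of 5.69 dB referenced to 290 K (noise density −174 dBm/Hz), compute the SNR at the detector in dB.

25.0 dB

Noise floor: N = −174 + 10 log₁₀(B) + NF
10 log₁₀(4.49×10⁶) = 66.52 dB
N = −174 + 66.52 + 5.69 = −101.79 dBm
SNR = P_sig − N = −76.8 − (−101.79) = 24.99 dB → 25.0 dB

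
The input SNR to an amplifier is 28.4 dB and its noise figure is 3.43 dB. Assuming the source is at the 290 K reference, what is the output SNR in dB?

By definition F = SNR_in/SNR_out, so in dB: SNR_out = SNR_in − NF
SNR_out = 28.4 − 3.43 = 24.97 dB

24.97 dB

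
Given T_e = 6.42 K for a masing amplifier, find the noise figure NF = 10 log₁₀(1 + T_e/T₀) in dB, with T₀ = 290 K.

F = 1 + T_e/T₀ = 1 + 6.42/290 = 1.02214
NF = 10 log₁₀(1.02214) = 0.095 dB

0.095 dB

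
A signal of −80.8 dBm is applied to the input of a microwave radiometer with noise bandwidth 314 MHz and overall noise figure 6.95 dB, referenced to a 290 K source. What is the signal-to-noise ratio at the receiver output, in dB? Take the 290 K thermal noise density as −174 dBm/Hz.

1.3 dB

Noise floor: N = −174 + 10 log₁₀(B) + NF
10 log₁₀(3.14×10⁸) = 84.97 dB
N = −174 + 84.97 + 6.95 = −82.08 dBm
SNR = P_sig − N = −80.8 − (−82.08) = 1.28 dB → 1.3 dB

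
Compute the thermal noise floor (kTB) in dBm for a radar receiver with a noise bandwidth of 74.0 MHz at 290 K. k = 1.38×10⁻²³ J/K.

−95.3 dBm

P_n = kTB = 1.38×10⁻²³ × 290 × 7.40×10⁷ = 2.96×10⁻¹³ W
In dBm: 10 log₁₀(2.96×10⁻¹³ / 10⁻³) = −95.3 dBm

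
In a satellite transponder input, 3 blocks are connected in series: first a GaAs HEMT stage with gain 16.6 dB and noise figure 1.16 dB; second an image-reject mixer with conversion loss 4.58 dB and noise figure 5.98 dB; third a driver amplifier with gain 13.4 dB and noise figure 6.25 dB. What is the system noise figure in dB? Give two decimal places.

Convert to linear (a loss of L dB is a gain of −L dB): F_i = 10^(NF_i/10), G_i = 10^(G_i,dB/10)
  Stage 1: F_1 = 10^(1.16/10) = 1.306, G_1 = 10^(16.6/10) = 45.71
  Stage 2: F_2 = 10^(5.98/10) = 3.963, G_2 = 10^(−4.58/10) = 0.3483
  Stage 3: F_3 = 10^(6.25/10) = 4.217, G_3 = 10^(13.4/10) = 21.88
Friis cascade:
  F = 1.306 + (3.963 − 1)/45.71 + (4.217 − 1)/15.92 = 1.573
NF = 10 log₁₀(1.573) = 1.97 dB

1.97 dB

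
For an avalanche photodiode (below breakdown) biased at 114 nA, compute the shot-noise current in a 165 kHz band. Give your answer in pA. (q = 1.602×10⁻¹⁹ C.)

77.6 pA

I_n = √(2qI·B)
2qI·B = 2 × 1.602×10⁻¹⁹ × 1.14×10⁻⁷ × 1.65×10⁵ = 6.03×10⁻²¹ A²
I_n = √(6.03×10⁻²¹) = 7.76×10⁻¹¹ A = 77.6 pA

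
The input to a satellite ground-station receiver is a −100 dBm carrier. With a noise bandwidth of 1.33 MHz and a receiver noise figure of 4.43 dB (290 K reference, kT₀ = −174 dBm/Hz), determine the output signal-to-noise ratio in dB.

8.3 dB

Noise floor: N = −174 + 10 log₁₀(B) + NF
10 log₁₀(1.33×10⁶) = 61.24 dB
N = −174 + 61.24 + 4.43 = −108.33 dBm
SNR = P_sig − N = −100 − (−108.33) = 8.33 dB → 8.3 dB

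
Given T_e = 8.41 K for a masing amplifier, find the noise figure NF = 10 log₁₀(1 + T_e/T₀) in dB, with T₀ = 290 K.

0.124 dB

F = 1 + T_e/T₀ = 1 + 8.41/290 = 1.029
NF = 10 log₁₀(1.029) = 0.124 dB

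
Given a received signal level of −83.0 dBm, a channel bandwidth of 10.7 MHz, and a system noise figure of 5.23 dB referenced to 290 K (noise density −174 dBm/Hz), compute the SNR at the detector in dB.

Noise floor: N = −174 + 10 log₁₀(B) + NF
10 log₁₀(1.07×10⁷) = 70.29 dB
N = −174 + 70.29 + 5.23 = −98.48 dBm
SNR = P_sig − N = −83.0 − (−98.48) = 15.48 dB → 15.5 dB

15.5 dB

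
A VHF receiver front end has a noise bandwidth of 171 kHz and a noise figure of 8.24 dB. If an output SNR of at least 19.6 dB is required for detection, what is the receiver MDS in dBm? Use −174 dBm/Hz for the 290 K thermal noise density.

Sensitivity = −174 + 10 log₁₀(B) + NF + SNR_min
= −174 + 52.33 + 8.24 + 19.6
= −93.83 dBm → −93.8 dBm

−93.8 dBm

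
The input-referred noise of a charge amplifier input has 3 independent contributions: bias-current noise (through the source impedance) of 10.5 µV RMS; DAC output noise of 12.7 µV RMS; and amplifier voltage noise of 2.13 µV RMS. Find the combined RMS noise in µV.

16.6 µV

Uncorrelated sources add in power (mean-square): V_tot = √(ΣV_i²)
V_tot = √[(1.05×10⁻⁵)² + (1.27×10⁻⁵)² + (2.13×10⁻⁶)²] = 1.66×10⁻⁵ V = 16.6 µV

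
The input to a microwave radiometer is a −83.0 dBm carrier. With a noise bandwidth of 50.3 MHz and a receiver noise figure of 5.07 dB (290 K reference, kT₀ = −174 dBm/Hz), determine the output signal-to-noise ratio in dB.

Noise floor: N = −174 + 10 log₁₀(B) + NF
10 log₁₀(5.03×10⁷) = 77.02 dB
N = −174 + 77.02 + 5.07 = −91.91 dBm
SNR = P_sig − N = −83.0 − (−91.91) = 8.91 dB → 8.9 dB

8.9 dB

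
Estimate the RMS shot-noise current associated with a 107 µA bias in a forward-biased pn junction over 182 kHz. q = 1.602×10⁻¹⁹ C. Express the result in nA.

2.50 nA

I_n = √(2qI·B)
2qI·B = 2 × 1.602×10⁻¹⁹ × 1.07×10⁻⁴ × 1.82×10⁵ = 6.24×10⁻¹⁸ A²
I_n = √(6.24×10⁻¹⁸) = 2.50×10⁻⁹ A = 2.50 nA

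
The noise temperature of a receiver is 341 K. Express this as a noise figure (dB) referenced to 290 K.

F = 1 + T_e/T₀ = 1 + 341/290 = 2.17586
NF = 10 log₁₀(2.17586) = 3.38 dB

3.38 dB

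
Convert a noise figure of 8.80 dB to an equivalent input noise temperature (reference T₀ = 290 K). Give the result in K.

1910 K

F = 10^(8.80/10) = 7.58578
T_e = (F − 1)·T₀ = (7.58578 − 1) × 290 = 1910 K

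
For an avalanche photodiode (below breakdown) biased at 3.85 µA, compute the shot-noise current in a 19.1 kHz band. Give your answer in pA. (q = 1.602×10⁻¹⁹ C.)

I_n = √(2qI·B)
2qI·B = 2 × 1.602×10⁻¹⁹ × 3.85×10⁻⁶ × 1.91×10⁴ = 2.36×10⁻²⁰ A²
I_n = √(2.36×10⁻²⁰) = 1.53×10⁻¹⁰ A = 153 pA

153 pA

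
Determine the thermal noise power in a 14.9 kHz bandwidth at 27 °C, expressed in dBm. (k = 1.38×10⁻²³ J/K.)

T = 27 °C + 273.15 = 300.15 K
P_n = kTB = 1.38×10⁻²³ × 300.15 × 1.49×10⁴ = 6.17×10⁻¹⁷ W
In dBm: 10 log₁₀(6.17×10⁻¹⁷ / 10⁻³) = −132.1 dBm

−132.1 dBm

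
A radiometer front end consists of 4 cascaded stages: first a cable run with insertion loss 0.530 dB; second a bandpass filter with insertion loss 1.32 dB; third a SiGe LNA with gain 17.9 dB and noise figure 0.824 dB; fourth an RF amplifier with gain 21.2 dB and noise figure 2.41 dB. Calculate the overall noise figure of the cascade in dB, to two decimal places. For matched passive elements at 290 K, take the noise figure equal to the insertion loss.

2.72 dB

Convert to linear (a loss of L dB is a gain of −L dB): F_i = 10^(NF_i/10), G_i = 10^(G_i,dB/10)
  Stage 1: F_1 = 10^(0.530/10) = 1.130, G_1 = 10^(−0.530/10) = 0.8851
  Stage 2: F_2 = 10^(1.32/10) = 1.355, G_2 = 10^(−1.32/10) = 0.7379
  Stage 3: F_3 = 10^(0.824/10) = 1.209, G_3 = 10^(17.9/10) = 61.66
  Stage 4: F_4 = 10^(2.41/10) = 1.742, G_4 = 10^(21.2/10) = 131.8
Friis cascade:
  F = 1.130 + (1.355 − 1)/0.8851 + (1.209 − 1)/0.6531 + (1.742 − 1)/40.27 = 1.869
NF = 10 log₁₀(1.869) = 2.72 dB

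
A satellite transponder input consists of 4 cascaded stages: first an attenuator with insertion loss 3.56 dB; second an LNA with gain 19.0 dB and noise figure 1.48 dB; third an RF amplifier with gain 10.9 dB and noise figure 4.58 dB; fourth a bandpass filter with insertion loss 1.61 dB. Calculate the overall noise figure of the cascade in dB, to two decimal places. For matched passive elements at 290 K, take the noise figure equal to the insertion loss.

5.11 dB

Convert to linear (a loss of L dB is a gain of −L dB): F_i = 10^(NF_i/10), G_i = 10^(G_i,dB/10)
  Stage 1: F_1 = 10^(3.56/10) = 2.270, G_1 = 10^(−3.56/10) = 0.4406
  Stage 2: F_2 = 10^(1.48/10) = 1.406, G_2 = 10^(19.0/10) = 79.43
  Stage 3: F_3 = 10^(4.58/10) = 2.871, G_3 = 10^(10.9/10) = 12.30
  Stage 4: F_4 = 10^(1.61/10) = 1.449, G_4 = 10^(−1.61/10) = 0.6902
Friis cascade:
  F = 2.270 + (1.406 − 1)/0.4406 + (2.871 − 1)/34.99 + (1.449 − 1)/430.5 = 3.246
NF = 10 log₁₀(3.246) = 5.11 dB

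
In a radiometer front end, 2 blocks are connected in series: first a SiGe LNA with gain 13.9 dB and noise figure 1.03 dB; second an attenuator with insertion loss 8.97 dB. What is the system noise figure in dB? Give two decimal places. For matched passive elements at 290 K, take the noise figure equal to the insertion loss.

1.90 dB

Convert to linear (a loss of L dB is a gain of −L dB): F_i = 10^(NF_i/10), G_i = 10^(G_i,dB/10)
  Stage 1: F_1 = 10^(1.03/10) = 1.268, G_1 = 10^(13.9/10) = 24.55
  Stage 2: F_2 = 10^(8.97/10) = 7.889, G_2 = 10^(−8.97/10) = 0.1268
Friis cascade:
  F = 1.268 + (7.889 − 1)/24.55 = 1.548
NF = 10 log₁₀(1.548) = 1.90 dB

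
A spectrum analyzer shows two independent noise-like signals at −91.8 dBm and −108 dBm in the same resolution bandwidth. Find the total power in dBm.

Convert to linear, add, convert back:
P₁ = 6.61×10⁻¹³ W, P₂ = 1.58×10⁻¹⁴ W
P_tot = 6.77×10⁻¹³ W → 10 log₁₀(P_tot / 10⁻³) = −91.7 dBm

−91.7 dBm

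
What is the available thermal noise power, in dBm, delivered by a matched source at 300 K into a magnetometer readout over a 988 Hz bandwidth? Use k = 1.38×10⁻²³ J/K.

P_n = kTB = 1.38×10⁻²³ × 300 × 9.88×10² = 4.09×10⁻¹⁸ W
In dBm: 10 log₁₀(4.09×10⁻¹⁸ / 10⁻³) = −143.9 dBm

−143.9 dBm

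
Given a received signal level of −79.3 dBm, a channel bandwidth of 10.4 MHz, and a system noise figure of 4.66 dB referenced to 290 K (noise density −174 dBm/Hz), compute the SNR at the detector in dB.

19.9 dB

Noise floor: N = −174 + 10 log₁₀(B) + NF
10 log₁₀(1.04×10⁷) = 70.17 dB
N = −174 + 70.17 + 4.66 = −99.17 dBm
SNR = P_sig − N = −79.3 − (−99.17) = 19.87 dB → 19.9 dB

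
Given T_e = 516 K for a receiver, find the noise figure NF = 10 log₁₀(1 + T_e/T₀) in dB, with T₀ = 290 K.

F = 1 + T_e/T₀ = 1 + 516/290 = 2.77931
NF = 10 log₁₀(2.77931) = 4.44 dB

4.44 dB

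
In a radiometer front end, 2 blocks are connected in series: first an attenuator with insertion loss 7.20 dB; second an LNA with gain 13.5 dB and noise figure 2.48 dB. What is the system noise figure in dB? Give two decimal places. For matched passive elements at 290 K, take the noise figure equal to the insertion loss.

9.68 dB

Convert to linear (a loss of L dB is a gain of −L dB): F_i = 10^(NF_i/10), G_i = 10^(G_i,dB/10)
  Stage 1: F_1 = 10^(7.20/10) = 5.248, G_1 = 10^(−7.20/10) = 0.1905
  Stage 2: F_2 = 10^(2.48/10) = 1.770, G_2 = 10^(13.5/10) = 22.39
Friis cascade:
  F = 5.248 + (1.770 − 1)/0.1905 = 9.290
NF = 10 log₁₀(9.290) = 9.68 dB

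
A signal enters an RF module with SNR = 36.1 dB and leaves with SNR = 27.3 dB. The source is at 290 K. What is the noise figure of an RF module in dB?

8.8 dB

NF (dB) = SNR_in(dB) − SNR_out(dB) when the source is at T₀
NF = 36.1 − 27.3 = 8.8 dB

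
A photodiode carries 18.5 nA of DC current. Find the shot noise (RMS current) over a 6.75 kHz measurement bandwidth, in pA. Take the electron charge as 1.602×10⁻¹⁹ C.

I_n = √(2qI·B)
2qI·B = 2 × 1.602×10⁻¹⁹ × 1.85×10⁻⁸ × 6.75×10³ = 4.00×10⁻²³ A²
I_n = √(4.00×10⁻²³) = 6.33×10⁻¹² A = 6.33 pA

6.33 pA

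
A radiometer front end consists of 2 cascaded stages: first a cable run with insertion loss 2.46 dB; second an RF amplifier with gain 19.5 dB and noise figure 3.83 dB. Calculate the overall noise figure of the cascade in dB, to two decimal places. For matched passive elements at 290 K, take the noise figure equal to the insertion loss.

6.29 dB

Convert to linear (a loss of L dB is a gain of −L dB): F_i = 10^(NF_i/10), G_i = 10^(G_i,dB/10)
  Stage 1: F_1 = 10^(2.46/10) = 1.762, G_1 = 10^(−2.46/10) = 0.5675
  Stage 2: F_2 = 10^(3.83/10) = 2.415, G_2 = 10^(19.5/10) = 89.13
Friis cascade:
  F = 1.762 + (2.415 − 1)/0.5675 = 4.256
NF = 10 log₁₀(4.256) = 6.29 dB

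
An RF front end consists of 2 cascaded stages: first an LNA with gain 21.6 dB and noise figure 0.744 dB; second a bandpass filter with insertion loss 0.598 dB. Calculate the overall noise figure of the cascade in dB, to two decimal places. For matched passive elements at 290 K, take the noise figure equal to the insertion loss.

0.75 dB

Convert to linear (a loss of L dB is a gain of −L dB): F_i = 10^(NF_i/10), G_i = 10^(G_i,dB/10)
  Stage 1: F_1 = 10^(0.744/10) = 1.187, G_1 = 10^(21.6/10) = 144.5
  Stage 2: F_2 = 10^(0.598/10) = 1.148, G_2 = 10^(−0.598/10) = 0.8714
Friis cascade:
  F = 1.187 + (1.148 − 1)/144.5 = 1.188
NF = 10 log₁₀(1.188) = 0.75 dB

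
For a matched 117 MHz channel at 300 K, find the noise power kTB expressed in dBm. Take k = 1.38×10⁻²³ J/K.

−93.1 dBm

P_n = kTB = 1.38×10⁻²³ × 300 × 1.17×10⁸ = 4.84×10⁻¹³ W
In dBm: 10 log₁₀(4.84×10⁻¹³ / 10⁻³) = −93.1 dBm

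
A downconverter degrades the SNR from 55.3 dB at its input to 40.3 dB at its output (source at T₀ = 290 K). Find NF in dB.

15.0 dB

NF (dB) = SNR_in(dB) − SNR_out(dB) when the source is at T₀
NF = 55.3 − 40.3 = 15.0 dB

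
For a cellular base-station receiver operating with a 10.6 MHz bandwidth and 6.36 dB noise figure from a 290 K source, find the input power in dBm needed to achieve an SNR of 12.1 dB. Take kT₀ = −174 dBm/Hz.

−85.3 dBm

Sensitivity = −174 + 10 log₁₀(B) + NF + SNR_min
= −174 + 70.25 + 6.36 + 12.1
= −85.29 dBm → −85.3 dBm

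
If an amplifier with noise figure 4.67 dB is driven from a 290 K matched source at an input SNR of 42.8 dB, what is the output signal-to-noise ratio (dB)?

By definition F = SNR_in/SNR_out, so in dB: SNR_out = SNR_in − NF
SNR_out = 42.8 − 4.67 = 38.13 dB

38.13 dB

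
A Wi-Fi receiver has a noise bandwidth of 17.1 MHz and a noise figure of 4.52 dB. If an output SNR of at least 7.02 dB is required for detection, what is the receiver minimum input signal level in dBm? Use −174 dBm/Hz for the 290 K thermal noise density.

Sensitivity = −174 + 10 log₁₀(B) + NF + SNR_min
= −174 + 72.33 + 4.52 + 7.02
= −90.13 dBm → −90.1 dBm

−90.1 dBm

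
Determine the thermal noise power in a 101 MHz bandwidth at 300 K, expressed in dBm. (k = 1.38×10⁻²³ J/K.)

P_n = kTB = 1.38×10⁻²³ × 300 × 1.01×10⁸ = 4.18×10⁻¹³ W
In dBm: 10 log₁₀(4.18×10⁻¹³ / 10⁻³) = −93.8 dBm

−93.8 dBm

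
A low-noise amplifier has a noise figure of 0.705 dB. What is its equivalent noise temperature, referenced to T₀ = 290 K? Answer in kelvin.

F = 10^(0.705/10) = 1.17625
T_e = (F − 1)·T₀ = (1.17625 − 1) × 290 = 51.1 K

51.1 K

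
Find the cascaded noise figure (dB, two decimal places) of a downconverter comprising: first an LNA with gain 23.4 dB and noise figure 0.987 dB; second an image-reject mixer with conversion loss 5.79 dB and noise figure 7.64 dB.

Convert to linear (a loss of L dB is a gain of −L dB): F_i = 10^(NF_i/10), G_i = 10^(G_i,dB/10)
  Stage 1: F_1 = 10^(0.987/10) = 1.255, G_1 = 10^(23.4/10) = 218.8
  Stage 2: F_2 = 10^(7.64/10) = 5.808, G_2 = 10^(−5.79/10) = 0.2636
Friis cascade:
  F = 1.255 + (5.808 − 1)/218.8 = 1.277
NF = 10 log₁₀(1.277) = 1.06 dB

1.06 dB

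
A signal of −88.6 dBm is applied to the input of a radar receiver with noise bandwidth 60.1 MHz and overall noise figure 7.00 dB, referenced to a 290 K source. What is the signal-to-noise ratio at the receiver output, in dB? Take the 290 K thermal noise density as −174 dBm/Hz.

0.6 dB

Noise floor: N = −174 + 10 log₁₀(B) + NF
10 log₁₀(6.01×10⁷) = 77.79 dB
N = −174 + 77.79 + 7.00 = −89.21 dBm
SNR = P_sig − N = −88.6 − (−89.21) = 0.61 dB → 0.6 dB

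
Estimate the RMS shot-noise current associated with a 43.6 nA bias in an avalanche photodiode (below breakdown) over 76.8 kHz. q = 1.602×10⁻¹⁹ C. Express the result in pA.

I_n = √(2qI·B)
2qI·B = 2 × 1.602×10⁻¹⁹ × 4.36×10⁻⁸ × 7.68×10⁴ = 1.07×10⁻²¹ A²
I_n = √(1.07×10⁻²¹) = 3.28×10⁻¹¹ A = 32.8 pA

32.8 pA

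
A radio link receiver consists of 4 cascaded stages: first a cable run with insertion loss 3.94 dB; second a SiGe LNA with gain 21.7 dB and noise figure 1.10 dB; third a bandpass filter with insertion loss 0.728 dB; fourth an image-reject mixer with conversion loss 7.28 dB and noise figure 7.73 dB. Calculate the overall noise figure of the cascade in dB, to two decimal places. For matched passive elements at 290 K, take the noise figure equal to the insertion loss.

Convert to linear (a loss of L dB is a gain of −L dB): F_i = 10^(NF_i/10), G_i = 10^(G_i,dB/10)
  Stage 1: F_1 = 10^(3.94/10) = 2.477, G_1 = 10^(−3.94/10) = 0.4036
  Stage 2: F_2 = 10^(1.10/10) = 1.288, G_2 = 10^(21.7/10) = 147.9
  Stage 3: F_3 = 10^(0.728/10) = 1.182, G_3 = 10^(−0.728/10) = 0.8457
  Stage 4: F_4 = 10^(7.73/10) = 5.929, G_4 = 10^(−7.28/10) = 0.1871
Friis cascade:
  F = 2.477 + (1.288 − 1)/0.4036 + (1.182 − 1)/59.70 + (5.929 − 1)/50.49 = 3.292
NF = 10 log₁₀(3.292) = 5.17 dB

5.17 dB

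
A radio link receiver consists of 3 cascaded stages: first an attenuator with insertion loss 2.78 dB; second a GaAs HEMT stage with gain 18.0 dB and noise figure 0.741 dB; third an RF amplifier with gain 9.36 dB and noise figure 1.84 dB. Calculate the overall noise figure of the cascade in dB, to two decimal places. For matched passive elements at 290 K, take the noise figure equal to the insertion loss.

3.55 dB

Convert to linear (a loss of L dB is a gain of −L dB): F_i = 10^(NF_i/10), G_i = 10^(G_i,dB/10)
  Stage 1: F_1 = 10^(2.78/10) = 1.897, G_1 = 10^(−2.78/10) = 0.5272
  Stage 2: F_2 = 10^(0.741/10) = 1.186, G_2 = 10^(18.0/10) = 63.10
  Stage 3: F_3 = 10^(1.84/10) = 1.528, G_3 = 10^(9.36/10) = 8.630
Friis cascade:
  F = 1.897 + (1.186 − 1)/0.5272 + (1.528 − 1)/33.27 = 2.265
NF = 10 log₁₀(2.265) = 3.55 dB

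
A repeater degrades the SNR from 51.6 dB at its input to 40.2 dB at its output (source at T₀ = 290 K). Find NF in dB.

NF (dB) = SNR_in(dB) − SNR_out(dB) when the source is at T₀
NF = 51.6 − 40.2 = 11.4 dB

11.4 dB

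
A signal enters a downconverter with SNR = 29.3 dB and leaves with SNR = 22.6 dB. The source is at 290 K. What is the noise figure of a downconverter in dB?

6.7 dB

NF (dB) = SNR_in(dB) − SNR_out(dB) when the source is at T₀
NF = 29.3 − 22.6 = 6.7 dB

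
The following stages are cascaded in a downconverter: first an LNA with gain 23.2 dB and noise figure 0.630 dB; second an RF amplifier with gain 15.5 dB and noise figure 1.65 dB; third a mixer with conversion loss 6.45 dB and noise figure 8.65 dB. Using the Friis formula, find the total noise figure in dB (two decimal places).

Convert to linear (a loss of L dB is a gain of −L dB): F_i = 10^(NF_i/10), G_i = 10^(G_i,dB/10)
  Stage 1: F_1 = 10^(0.630/10) = 1.156, G_1 = 10^(23.2/10) = 208.9
  Stage 2: F_2 = 10^(1.65/10) = 1.462, G_2 = 10^(15.5/10) = 35.48
  Stage 3: F_3 = 10^(8.65/10) = 7.328, G_3 = 10^(−6.45/10) = 0.2265
Friis cascade:
  F = 1.156 + (1.462 − 1)/208.9 + (7.328 − 1)/7413 = 1.159
NF = 10 log₁₀(1.159) = 0.64 dB

0.64 dB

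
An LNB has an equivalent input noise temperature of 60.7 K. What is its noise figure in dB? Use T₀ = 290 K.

0.825 dB

F = 1 + T_e/T₀ = 1 + 60.7/290 = 1.20931
NF = 10 log₁₀(1.20931) = 0.825 dB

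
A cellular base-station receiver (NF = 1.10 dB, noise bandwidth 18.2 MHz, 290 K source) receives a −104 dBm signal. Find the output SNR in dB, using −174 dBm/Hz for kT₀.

−3.7 dB

Noise floor: N = −174 + 10 log₁₀(B) + NF
10 log₁₀(1.82×10⁷) = 72.6 dB
N = −174 + 72.6 + 1.10 = −100.30 dBm
SNR = P_sig − N = −104 − (−100.30) = −3.70 dB → −3.7 dB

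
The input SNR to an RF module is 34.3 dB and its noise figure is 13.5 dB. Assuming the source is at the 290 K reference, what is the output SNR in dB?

20.8 dB

By definition F = SNR_in/SNR_out, so in dB: SNR_out = SNR_in − NF
SNR_out = 34.3 − 13.5 = 20.8 dB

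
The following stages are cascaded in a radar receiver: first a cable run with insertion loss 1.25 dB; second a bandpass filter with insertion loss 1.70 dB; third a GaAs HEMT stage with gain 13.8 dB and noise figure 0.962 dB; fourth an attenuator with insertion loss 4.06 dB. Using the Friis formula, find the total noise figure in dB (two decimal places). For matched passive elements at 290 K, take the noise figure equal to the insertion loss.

4.13 dB

Convert to linear (a loss of L dB is a gain of −L dB): F_i = 10^(NF_i/10), G_i = 10^(G_i,dB/10)
  Stage 1: F_1 = 10^(1.25/10) = 1.334, G_1 = 10^(−1.25/10) = 0.7499
  Stage 2: F_2 = 10^(1.70/10) = 1.479, G_2 = 10^(−1.70/10) = 0.6761
  Stage 3: F_3 = 10^(0.962/10) = 1.248, G_3 = 10^(13.8/10) = 23.99
  Stage 4: F_4 = 10^(4.06/10) = 2.547, G_4 = 10^(−4.06/10) = 0.3926
Friis cascade:
  F = 1.334 + (1.479 − 1)/0.7499 + (1.248 − 1)/0.5070 + (2.547 − 1)/12.16 = 2.589
NF = 10 log₁₀(2.589) = 4.13 dB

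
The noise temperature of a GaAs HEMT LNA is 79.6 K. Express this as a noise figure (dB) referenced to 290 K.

1.05 dB

F = 1 + T_e/T₀ = 1 + 79.6/290 = 1.27448
NF = 10 log₁₀(1.27448) = 1.05 dB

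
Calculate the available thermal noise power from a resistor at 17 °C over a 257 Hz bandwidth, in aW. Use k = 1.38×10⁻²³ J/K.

T = 17 °C + 273.15 = 290.15 K
P_n = kTB = 1.38×10⁻²³ × 290.15 × 2.57×10² = 1.03×10⁻¹⁸ W = 1.03 aW

1.03 aW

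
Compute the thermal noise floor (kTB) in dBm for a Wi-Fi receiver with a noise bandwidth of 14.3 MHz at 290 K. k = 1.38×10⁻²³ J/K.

P_n = kTB = 1.38×10⁻²³ × 290 × 1.43×10⁷ = 5.72×10⁻¹⁴ W
In dBm: 10 log₁₀(5.72×10⁻¹⁴ / 10⁻³) = −102.4 dBm

−102.4 dBm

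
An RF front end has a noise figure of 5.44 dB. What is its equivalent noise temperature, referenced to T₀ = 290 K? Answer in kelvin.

F = 10^(5.44/10) = 3.49945
T_e = (F − 1)·T₀ = (3.49945 − 1) × 290 = 725 K

725 K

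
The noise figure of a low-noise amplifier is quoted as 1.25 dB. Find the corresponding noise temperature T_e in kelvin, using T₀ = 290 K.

96.7 K

F = 10^(1.25/10) = 1.33352
T_e = (F − 1)·T₀ = (1.33352 − 1) × 290 = 96.7 K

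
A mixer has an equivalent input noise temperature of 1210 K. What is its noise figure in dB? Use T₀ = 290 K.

F = 1 + T_e/T₀ = 1 + 1210/290 = 5.17241
NF = 10 log₁₀(5.17241) = 7.14 dB

7.14 dB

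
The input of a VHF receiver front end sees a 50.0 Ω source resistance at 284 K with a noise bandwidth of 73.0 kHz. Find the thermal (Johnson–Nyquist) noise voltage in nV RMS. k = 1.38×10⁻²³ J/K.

239 nV

V_n = √(4kTRB)
4kTRB = 4 × 1.38×10⁻²³ × 284 × 5.00×10¹ × 7.30×10⁴ = 5.72×10⁻¹⁴ V²
V_n = √(5.72×10⁻¹⁴) = 2.39×10⁻⁷ V = 239 nV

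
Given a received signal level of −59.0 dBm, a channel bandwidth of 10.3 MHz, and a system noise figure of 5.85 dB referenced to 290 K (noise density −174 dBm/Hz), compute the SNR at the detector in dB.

Noise floor: N = −174 + 10 log₁₀(B) + NF
10 log₁₀(1.03×10⁷) = 70.13 dB
N = −174 + 70.13 + 5.85 = −98.02 dBm
SNR = P_sig − N = −59.0 − (−98.02) = 39.02 dB → 39.0 dB

39.0 dB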